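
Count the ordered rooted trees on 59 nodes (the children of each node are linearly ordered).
C_58 = 104088460289122304033498318812080

These ordered rooted trees are counted by the Catalan number C_n = (1/(n + 1)) · C(2n, n). For n = 58: C_58 = (1/59) · C(116, 58) = 6141219157058215937976400809912720/59 = 104088460289122304033498318812080.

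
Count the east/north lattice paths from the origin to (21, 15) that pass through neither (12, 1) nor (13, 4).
Number of paths = 5381324194

Inclusion–exclusion. Total paths: C(36, 21) = 5567902560. Through P₁: C(13, 12)·C(23, 9) = 10623470. Through P₂: C(17, 13)·C(19, 8) = 179885160. Since P₁ is strictly southwest of P₂, a monotone path through both must visit P₁ then P₂; paths through both = C(13, 12)·C(4, 1)·C(19, 8) = 3930264. Avoid both = 5567902560 − 10623470 − 179885160 + 3930264 = 5381324194.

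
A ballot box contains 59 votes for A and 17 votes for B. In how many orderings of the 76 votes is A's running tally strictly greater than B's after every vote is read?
Strict-lead orderings = 21123646950457800

Total orderings of the 76 votes with 59 for A: C(76, 59) = 38223742100828400. By the Bertrand ballot formula (Cycle Lemma / reflection principle), the number of orderings in which A is strictly ahead of B throughout is (p − q)/(p + q) · C(p + q, p) = (59 − 17)/(59 + 17) · 38223742100828400 = 21123646950457800.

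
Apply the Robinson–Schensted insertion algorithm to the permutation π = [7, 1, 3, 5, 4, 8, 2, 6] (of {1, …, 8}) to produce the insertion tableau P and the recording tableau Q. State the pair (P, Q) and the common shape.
P = [1, 2, 4, 6] / [3, 8] / [5] / [7];  Q = [1, 3, 4, 6] / [2, 8] / [5] / [7];  common shape = (4, 2, 1, 1)

Row-insert the values π_1, π_2, … into P one at a time, bumping the leftmost entry strictly greater than the inserted value down to the next row. The recording tableau Q records, in position (i, j), the step at which that cell was added to P.
  Insert 7 (step 1): P = [7];  Q = [1]
  Insert 1 (step 2): P = [1] / [7];  Q = [1] / [2]
  Insert 3 (step 3): P = [1, 3] / [7];  Q = [1, 3] / [2]
  Insert 5 (step 4): P = [1, 3, 5] / [7];  Q = [1, 3, 4] / [2]
  Insert 4 (step 5): P = [1, 3, 4] / [5] / [7];  Q = [1, 3, 4] / [2] / [5]
  Insert 8 (step 6): P = [1, 3, 4, 8] / [5] / [7];  Q = [1, 3, 4, 6] / [2] / [5]
  Insert 2 (step 7): P = [1, 2, 4, 8] / [3] / [5] / [7];  Q = [1, 3, 4, 6] / [2] / [5] / [7]
  Insert 6 (step 8): P = [1, 2, 4, 6] / [3, 8] / [5] / [7];  Q = [1, 3, 4, 6] / [2, 8] / [5] / [7]
Final shape: (4, 2, 1, 1).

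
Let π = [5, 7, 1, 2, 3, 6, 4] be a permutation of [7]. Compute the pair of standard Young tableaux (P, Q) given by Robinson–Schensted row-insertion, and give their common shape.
P = [1, 2, 3, 4] / [5, 6] / [7];  Q = [1, 2, 5, 6] / [3, 4] / [7];  common shape = (4, 2, 1)

Row-insert the values π_1, π_2, … into P one at a time, bumping the leftmost entry strictly greater than the inserted value down to the next row. The recording tableau Q records, in position (i, j), the step at which that cell was added to P.
  Insert 5 (step 1): P = [5];  Q = [1]
  Insert 7 (step 2): P = [5, 7];  Q = [1, 2]
  Insert 1 (step 3): P = [1, 7] / [5];  Q = [1, 2] / [3]
  Insert 2 (step 4): P = [1, 2] / [5, 7];  Q = [1, 2] / [3, 4]
  Insert 3 (step 5): P = [1, 2, 3] / [5, 7];  Q = [1, 2, 5] / [3, 4]
  Insert 6 (step 6): P = [1, 2, 3, 6] / [5, 7];  Q = [1, 2, 5, 6] / [3, 4]
  Insert 4 (step 7): P = [1, 2, 3, 4] / [5, 6] / [7];  Q = [1, 2, 5, 6] / [3, 4] / [7]
Final shape: (4, 2, 1).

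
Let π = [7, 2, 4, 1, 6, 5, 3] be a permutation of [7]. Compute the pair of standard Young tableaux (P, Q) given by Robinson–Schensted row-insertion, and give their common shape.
P = [1, 3, 5] / [2, 4] / [6] / [7];  Q = [1, 3, 5] / [2, 6] / [4] / [7];  common shape = (3, 2, 1, 1)

Row-insert the values π_1, π_2, … into P one at a time, bumping the leftmost entry strictly greater than the inserted value down to the next row. The recording tableau Q records, in position (i, j), the step at which that cell was added to P.
  Insert 7 (step 1): P = [7];  Q = [1]
  Insert 2 (step 2): P = [2] / [7];  Q = [1] / [2]
  Insert 4 (step 3): P = [2, 4] / [7];  Q = [1, 3] / [2]
  Insert 1 (step 4): P = [1, 4] / [2] / [7];  Q = [1, 3] / [2] / [4]
  Insert 6 (step 5): P = [1, 4, 6] / [2] / [7];  Q = [1, 3, 5] / [2] / [4]
  Insert 5 (step 6): P = [1, 4, 5] / [2, 6] / [7];  Q = [1, 3, 5] / [2, 6] / [4]
  Insert 3 (step 7): P = [1, 3, 5] / [2, 4] / [6] / [7];  Q = [1, 3, 5] / [2, 6] / [4] / [7]
Final shape: (3, 2, 1, 1).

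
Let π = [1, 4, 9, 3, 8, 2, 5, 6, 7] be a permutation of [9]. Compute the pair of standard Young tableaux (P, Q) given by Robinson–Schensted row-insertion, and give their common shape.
P = [1, 2, 5, 6, 7] / [3, 8] / [4, 9];  Q = [1, 2, 3, 8, 9] / [4, 5] / [6, 7];  common shape = (5, 2, 2)

Row-insert the values π_1, π_2, … into P one at a time, bumping the leftmost entry strictly greater than the inserted value down to the next row. The recording tableau Q records, in position (i, j), the step at which that cell was added to P.
  Insert 1 (step 1): P = [1];  Q = [1]
  Insert 4 (step 2): P = [1, 4];  Q = [1, 2]
  Insert 9 (step 3): P = [1, 4, 9];  Q = [1, 2, 3]
  Insert 3 (step 4): P = [1, 3, 9] / [4];  Q = [1, 2, 3] / [4]
  Insert 8 (step 5): P = [1, 3, 8] / [4, 9];  Q = [1, 2, 3] / [4, 5]
  Insert 2 (step 6): P = [1, 2, 8] / [3, 9] / [4];  Q = [1, 2, 3] / [4, 5] / [6]
  Insert 5 (step 7): P = [1, 2, 5] / [3, 8] / [4, 9];  Q = [1, 2, 3] / [4, 5] / [6, 7]
  Insert 6 (step 8): P = [1, 2, 5, 6] / [3, 8] / [4, 9];  Q = [1, 2, 3, 8] / [4, 5] / [6, 7]
  Insert 7 (step 9): P = [1, 2, 5, 6, 7] / [3, 8] / [4, 9];  Q = [1, 2, 3, 8, 9] / [4, 5] / [6, 7]
Final shape: (5, 2, 2).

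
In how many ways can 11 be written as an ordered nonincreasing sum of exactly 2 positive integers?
p(11, 2 parts) = 5

Partitions of n into exactly k parts ↔ partitions of n − k into at most k parts (subtract 1 from each part). For n = 11, k = 2, the partitions are: 10+1, 9+2, 8+3, 7+4, 6+5. Count = 5.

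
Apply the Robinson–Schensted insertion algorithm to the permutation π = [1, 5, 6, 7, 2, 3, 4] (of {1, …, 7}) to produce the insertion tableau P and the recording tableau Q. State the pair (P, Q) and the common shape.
P = [1, 2, 3, 4] / [5, 6, 7];  Q = [1, 2, 3, 4] / [5, 6, 7];  common shape = (4, 3)

Row-insert the values π_1, π_2, … into P one at a time, bumping the leftmost entry strictly greater than the inserted value down to the next row. The recording tableau Q records, in position (i, j), the step at which that cell was added to P.
  Insert 1 (step 1): P = [1];  Q = [1]
  Insert 5 (step 2): P = [1, 5];  Q = [1, 2]
  Insert 6 (step 3): P = [1, 5, 6];  Q = [1, 2, 3]
  Insert 7 (step 4): P = [1, 5, 6, 7];  Q = [1, 2, 3, 4]
  Insert 2 (step 5): P = [1, 2, 6, 7] / [5];  Q = [1, 2, 3, 4] / [5]
  Insert 3 (step 6): P = [1, 2, 3, 7] / [5, 6];  Q = [1, 2, 3, 4] / [5, 6]
  Insert 4 (step 7): P = [1, 2, 3, 4] / [5, 6, 7];  Q = [1, 2, 3, 4] / [5, 6, 7]
Final shape: (4, 3).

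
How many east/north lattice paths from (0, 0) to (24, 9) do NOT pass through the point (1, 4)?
Number of paths = 38075700

Total paths from (0, 0) to (24, 9): C(33, 24) = 38567100. Paths through (1, 4): (paths (0, 0) → (1, 4)) × (paths (1, 4) → (24, 9)) = C(5, 1) · C(28, 23) = 5 · 98280 = 491400. Avoidance count = 38567100 − 491400 = 38075700.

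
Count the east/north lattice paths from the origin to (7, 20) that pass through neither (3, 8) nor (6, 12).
Number of paths = 472629

Inclusion–exclusion. Total paths: C(27, 7) = 888030. Through P₁: C(11, 3)·C(16, 4) = 300300. Through P₂: C(18, 6)·C(9, 1) = 167076. Since P₁ is strictly southwest of P₂, a monotone path through both must visit P₁ then P₂; paths through both = C(11, 3)·C(7, 3)·C(9, 1) = 51975. Avoid both = 888030 − 300300 − 167076 + 51975 = 472629.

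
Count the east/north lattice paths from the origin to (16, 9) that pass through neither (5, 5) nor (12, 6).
Number of paths = 1119815

Inclusion–exclusion. Total paths: C(25, 16) = 2042975. Through P₁: C(10, 5)·C(15, 11) = 343980. Through P₂: C(18, 12)·C(7, 4) = 649740. Since P₁ is strictly southwest of P₂, a monotone path through both must visit P₁ then P₂; paths through both = C(10, 5)·C(8, 7)·C(7, 4) = 70560. Avoid both = 2042975 − 343980 − 649740 + 70560 = 1119815.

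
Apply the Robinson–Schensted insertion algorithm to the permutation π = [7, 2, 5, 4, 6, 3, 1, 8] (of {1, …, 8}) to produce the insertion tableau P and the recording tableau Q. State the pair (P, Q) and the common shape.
P = [1, 3, 6, 8] / [2] / [4] / [5] / [7];  Q = [1, 3, 5, 8] / [2] / [4] / [6] / [7];  common shape = (4, 1, 1, 1, 1)

Row-insert the values π_1, π_2, … into P one at a time, bumping the leftmost entry strictly greater than the inserted value down to the next row. The recording tableau Q records, in position (i, j), the step at which that cell was added to P.
  Insert 7 (step 1): P = [7];  Q = [1]
  Insert 2 (step 2): P = [2] / [7];  Q = [1] / [2]
  Insert 5 (step 3): P = [2, 5] / [7];  Q = [1, 3] / [2]
  Insert 4 (step 4): P = [2, 4] / [5] / [7];  Q = [1, 3] / [2] / [4]
  Insert 6 (step 5): P = [2, 4, 6] / [5] / [7];  Q = [1, 3, 5] / [2] / [4]
  Insert 3 (step 6): P = [2, 3, 6] / [4] / [5] / [7];  Q = [1, 3, 5] / [2] / [4] / [6]
  Insert 1 (step 7): P = [1, 3, 6] / [2] / [4] / [5] / [7];  Q = [1, 3, 5] / [2] / [4] / [6] / [7]
  Insert 8 (step 8): P = [1, 3, 6, 8] / [2] / [4] / [5] / [7];  Q = [1, 3, 5, 8] / [2] / [4] / [6] / [7]
Final shape: (4, 1, 1, 1, 1).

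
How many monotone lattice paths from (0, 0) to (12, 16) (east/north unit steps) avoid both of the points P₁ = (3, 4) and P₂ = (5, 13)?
Number of paths = 19337045

Inclusion–exclusion. Total paths: C(28, 12) = 30421755. Through P₁: C(7, 3)·C(21, 9) = 10287550. Through P₂: C(18, 5)·C(10, 7) = 1028160. Since P₁ is strictly southwest of P₂, a monotone path through both must visit P₁ then P₂; paths through both = C(7, 3)·C(11, 2)·C(10, 7) = 231000. Avoid both = 30421755 − 10287550 − 1028160 + 231000 = 19337045.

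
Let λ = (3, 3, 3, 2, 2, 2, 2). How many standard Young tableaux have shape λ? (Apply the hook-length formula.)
# SYT of shape (3, 3, 3, 2, 2, 2, 2) = 121550

Hook-length formula: f^λ = n! / Π hook(c), product over all cells c of the Young diagram. For λ = (3, 3, 3, 2, 2, 2, 2), n = 17 boxes. Hook lengths by row (left-to-right, top-to-bottom): [9, 8, 3]; [8, 7, 2]; [7, 6, 1]; [5, 4]; [4, 3]; [3, 2]; [2, 1]. Product of hooks = 2926264320. So f^λ = 17! / 2926264320 = 355687428096000 / 2926264320 = 121550.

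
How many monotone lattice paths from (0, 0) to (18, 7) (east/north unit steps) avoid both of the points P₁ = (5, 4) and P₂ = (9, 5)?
Number of paths = 334680

Inclusion–exclusion. Total paths: C(25, 18) = 480700. Through P₁: C(9, 5)·C(16, 13) = 70560. Through P₂: C(14, 9)·C(11, 9) = 110110. Since P₁ is strictly southwest of P₂, a monotone path through both must visit P₁ then P₂; paths through both = C(9, 5)·C(5, 4)·C(11, 9) = 34650. Avoid both = 480700 − 70560 − 110110 + 34650 = 334680.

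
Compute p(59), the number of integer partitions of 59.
p(59) = 831820

Compute p(n) via the recurrence p(n, m) = p(n, m−1) + p(n−m, m), where p(n, m) counts partitions of n with all parts ≤ m and p(n) = p(n, n). The base cases are p(0, m) = 1 and p(n, 0) = 0 for n > 0. Filling the table yields p(59) = 831820. (Euler's pentagonal recurrence is an alternative.)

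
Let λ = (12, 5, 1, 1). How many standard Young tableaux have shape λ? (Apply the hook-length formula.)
# SYT of shape (12, 5, 1, 1) = 403104

Hook-length formula: f^λ = n! / Π hook(c), product over all cells c of the Young diagram. For λ = (12, 5, 1, 1), n = 19 boxes. Hook lengths by row (left-to-right, top-to-bottom): [15, 12, 11, 10, 9, 7, 6, 5, 4, 3, 2, 1]; [7, 4, 3, 2, 1]; [2]; [1]. Product of hooks = 301771008000. So f^λ = 19! / 301771008000 = 121645100408832000 / 301771008000 = 403104.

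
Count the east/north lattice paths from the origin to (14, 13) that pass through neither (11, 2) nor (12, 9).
Number of paths = 15630318

Inclusion–exclusion. Total paths: C(27, 14) = 20058300. Through P₁: C(13, 11)·C(14, 3) = 28392. Through P₂: C(21, 12)·C(6, 2) = 4408950. Since P₁ is strictly southwest of P₂, a monotone path through both must visit P₁ then P₂; paths through both = C(13, 11)·C(8, 1)·C(6, 2) = 9360. Avoid both = 20058300 − 28392 − 4408950 + 9360 = 15630318.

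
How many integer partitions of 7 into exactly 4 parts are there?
p(7, 4 parts) = 3

Partitions of n into exactly k parts ↔ partitions of n − k into at most k parts (subtract 1 from each part). For n = 7, k = 4, the partitions are: 4+1+1+1, 3+2+1+1, 2+2+2+1. Count = 3.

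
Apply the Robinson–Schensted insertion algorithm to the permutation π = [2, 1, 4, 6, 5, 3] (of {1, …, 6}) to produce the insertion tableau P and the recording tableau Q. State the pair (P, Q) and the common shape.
P = [1, 3, 5] / [2, 4] / [6];  Q = [1, 3, 4] / [2, 5] / [6];  common shape = (3, 2, 1)

Row-insert the values π_1, π_2, … into P one at a time, bumping the leftmost entry strictly greater than the inserted value down to the next row. The recording tableau Q records, in position (i, j), the step at which that cell was added to P.
  Insert 2 (step 1): P = [2];  Q = [1]
  Insert 1 (step 2): P = [1] / [2];  Q = [1] / [2]
  Insert 4 (step 3): P = [1, 4] / [2];  Q = [1, 3] / [2]
  Insert 6 (step 4): P = [1, 4, 6] / [2];  Q = [1, 3, 4] / [2]
  Insert 5 (step 5): P = [1, 4, 5] / [2, 6];  Q = [1, 3, 4] / [2, 5]
  Insert 3 (step 6): P = [1, 3, 5] / [2, 4] / [6];  Q = [1, 3, 4] / [2, 5] / [6]
Final shape: (3, 2, 1).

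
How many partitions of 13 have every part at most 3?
p(13, parts ≤ 3) = 21

Partitions of 13 with all parts ≤ 3: 3+3+3+3+1, 3+3+3+2+2, 3+3+3+2+1+1, 3+3+3+1+1+1+1, 3+3+2+2+2+1, 3+3+2+2+1+1+1, 3+3+2+1+1+1+1+1, 3+3+1+1+1+1+1+1+1, 3+2+2+2+2+2, 3+2+2+2+2+1+1, 3+2+2+2+1+1+1+1, 3+2+2+1+1+1+1+1+1, 3+2+1+1+1+1+1+1+1+1, 3+1+1+1+1+1+1+1+1+1+1, 2+2+2+2+2+2+1, 2+2+2+2+2+1+1+1, 2+2+2+2+1+1+1+1+1, 2+2+2+1+1+1+1+1+1+1, 2+2+1+1+1+1+1+1+1+1+1, 2+1+1+1+1+1+1+1+1+1+1+1, 1+1+1+1+1+1+1+1+1+1+1+1+1. Count = 21.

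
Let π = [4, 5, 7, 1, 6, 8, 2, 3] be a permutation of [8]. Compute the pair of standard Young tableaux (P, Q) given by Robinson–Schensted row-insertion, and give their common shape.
P = [1, 2, 3, 8] / [4, 5, 6] / [7];  Q = [1, 2, 3, 6] / [4, 5, 8] / [7];  common shape = (4, 3, 1)

Row-insert the values π_1, π_2, … into P one at a time, bumping the leftmost entry strictly greater than the inserted value down to the next row. The recording tableau Q records, in position (i, j), the step at which that cell was added to P.
  Insert 4 (step 1): P = [4];  Q = [1]
  Insert 5 (step 2): P = [4, 5];  Q = [1, 2]
  Insert 7 (step 3): P = [4, 5, 7];  Q = [1, 2, 3]
  Insert 1 (step 4): P = [1, 5, 7] / [4];  Q = [1, 2, 3] / [4]
  Insert 6 (step 5): P = [1, 5, 6] / [4, 7];  Q = [1, 2, 3] / [4, 5]
  Insert 8 (step 6): P = [1, 5, 6, 8] / [4, 7];  Q = [1, 2, 3, 6] / [4, 5]
  Insert 2 (step 7): P = [1, 2, 6, 8] / [4, 5] / [7];  Q = [1, 2, 3, 6] / [4, 5] / [7]
  Insert 3 (step 8): P = [1, 2, 3, 8] / [4, 5, 6] / [7];  Q = [1, 2, 3, 6] / [4, 5, 8] / [7]
Final shape: (4, 3, 1).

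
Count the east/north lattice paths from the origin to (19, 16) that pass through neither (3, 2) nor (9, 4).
Number of paths = 2324411190

Inclusion–exclusion. Total paths: C(35, 19) = 4059928950. Through P₁: C(5, 3)·C(30, 16) = 1454226750. Through P₂: C(13, 9)·C(22, 10) = 462351890. Since P₁ is strictly southwest of P₂, a monotone path through both must visit P₁ then P₂; paths through both = C(5, 3)·C(8, 6)·C(22, 10) = 181060880. Avoid both = 4059928950 − 1454226750 − 462351890 + 181060880 = 2324411190.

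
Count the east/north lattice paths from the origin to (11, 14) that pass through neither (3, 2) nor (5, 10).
Number of paths = 2661570

Inclusion–exclusion. Total paths: C(25, 11) = 4457400. Through P₁: C(5, 3)·C(20, 8) = 1259700. Through P₂: C(15, 5)·C(10, 6) = 630630. Since P₁ is strictly southwest of P₂, a monotone path through both must visit P₁ then P₂; paths through both = C(5, 3)·C(10, 2)·C(10, 6) = 94500. Avoid both = 4457400 − 1259700 − 630630 + 94500 = 2661570.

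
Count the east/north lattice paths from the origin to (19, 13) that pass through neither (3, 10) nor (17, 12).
Number of paths = 191511621

Inclusion–exclusion. Total paths: C(32, 19) = 347373600. Through P₁: C(13, 3)·C(19, 16) = 277134. Through P₂: C(29, 17)·C(3, 2) = 155687805. Since P₁ is strictly southwest of P₂, a monotone path through both must visit P₁ then P₂; paths through both = C(13, 3)·C(16, 14)·C(3, 2) = 102960. Avoid both = 347373600 − 277134 − 155687805 + 102960 = 191511621.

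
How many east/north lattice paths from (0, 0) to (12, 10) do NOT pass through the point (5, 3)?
Number of paths = 454454

Total paths from (0, 0) to (12, 10): C(22, 12) = 646646. Paths through (5, 3): (paths (0, 0) → (5, 3)) × (paths (5, 3) → (12, 10)) = C(8, 5) · C(14, 7) = 56 · 3432 = 192192. Avoidance count = 646646 − 192192 = 454454.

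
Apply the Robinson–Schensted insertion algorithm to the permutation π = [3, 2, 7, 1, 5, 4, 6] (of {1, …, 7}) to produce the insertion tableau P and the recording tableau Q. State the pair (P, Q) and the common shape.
P = [1, 4, 6] / [2, 5] / [3, 7];  Q = [1, 3, 7] / [2, 5] / [4, 6];  common shape = (3, 2, 2)

Row-insert the values π_1, π_2, … into P one at a time, bumping the leftmost entry strictly greater than the inserted value down to the next row. The recording tableau Q records, in position (i, j), the step at which that cell was added to P.
  Insert 3 (step 1): P = [3];  Q = [1]
  Insert 2 (step 2): P = [2] / [3];  Q = [1] / [2]
  Insert 7 (step 3): P = [2, 7] / [3];  Q = [1, 3] / [2]
  Insert 1 (step 4): P = [1, 7] / [2] / [3];  Q = [1, 3] / [2] / [4]
  Insert 5 (step 5): P = [1, 5] / [2, 7] / [3];  Q = [1, 3] / [2, 5] / [4]
  Insert 4 (step 6): P = [1, 4] / [2, 5] / [3, 7];  Q = [1, 3] / [2, 5] / [4, 6]
  Insert 6 (step 7): P = [1, 4, 6] / [2, 5] / [3, 7];  Q = [1, 3, 7] / [2, 5] / [4, 6]
Final shape: (3, 2, 2).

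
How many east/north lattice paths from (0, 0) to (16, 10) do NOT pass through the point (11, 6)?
Number of paths = 3752359

Total paths from (0, 0) to (16, 10): C(26, 16) = 5311735. Paths through (11, 6): (paths (0, 0) → (11, 6)) × (paths (11, 6) → (16, 10)) = C(17, 11) · C(9, 5) = 12376 · 126 = 1559376. Avoidance count = 5311735 − 1559376 = 3752359.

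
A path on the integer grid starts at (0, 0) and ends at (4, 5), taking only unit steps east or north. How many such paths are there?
Number of paths = 126

A monotone lattice path from (0, 0) to (4, 5) consists of 4 east steps and 5 north steps in some order, so it is determined by which 4 of the 9 steps are east. The count is C(9, 4) = 126.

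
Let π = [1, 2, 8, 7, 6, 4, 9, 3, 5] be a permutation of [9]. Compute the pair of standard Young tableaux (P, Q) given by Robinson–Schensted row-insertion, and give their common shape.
P = [1, 2, 3, 5] / [4, 9] / [6] / [7] / [8];  Q = [1, 2, 3, 7] / [4, 9] / [5] / [6] / [8];  common shape = (4, 2, 1, 1, 1)

Row-insert the values π_1, π_2, … into P one at a time, bumping the leftmost entry strictly greater than the inserted value down to the next row. The recording tableau Q records, in position (i, j), the step at which that cell was added to P.
  Insert 1 (step 1): P = [1];  Q = [1]
  Insert 2 (step 2): P = [1, 2];  Q = [1, 2]
  Insert 8 (step 3): P = [1, 2, 8];  Q = [1, 2, 3]
  Insert 7 (step 4): P = [1, 2, 7] / [8];  Q = [1, 2, 3] / [4]
  Insert 6 (step 5): P = [1, 2, 6] / [7] / [8];  Q = [1, 2, 3] / [4] / [5]
  Insert 4 (step 6): P = [1, 2, 4] / [6] / [7] / [8];  Q = [1, 2, 3] / [4] / [5] / [6]
  Insert 9 (step 7): P = [1, 2, 4, 9] / [6] / [7] / [8];  Q = [1, 2, 3, 7] / [4] / [5] / [6]
  Insert 3 (step 8): P = [1, 2, 3, 9] / [4] / [6] / [7] / [8];  Q = [1, 2, 3, 7] / [4] / [5] / [6] / [8]
  Insert 5 (step 9): P = [1, 2, 3, 5] / [4, 9] / [6] / [7] / [8];  Q = [1, 2, 3, 7] / [4, 9] / [5] / [6] / [8]
Final shape: (4, 2, 1, 1, 1).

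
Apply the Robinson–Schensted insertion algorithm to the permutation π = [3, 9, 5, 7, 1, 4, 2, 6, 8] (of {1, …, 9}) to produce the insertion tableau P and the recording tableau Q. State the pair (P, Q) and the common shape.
P = [1, 2, 6, 8] / [3, 4, 7] / [5] / [9];  Q = [1, 2, 4, 9] / [3, 6, 8] / [5] / [7];  common shape = (4, 3, 1, 1)

Row-insert the values π_1, π_2, … into P one at a time, bumping the leftmost entry strictly greater than the inserted value down to the next row. The recording tableau Q records, in position (i, j), the step at which that cell was added to P.
  Insert 3 (step 1): P = [3];  Q = [1]
  Insert 9 (step 2): P = [3, 9];  Q = [1, 2]
  Insert 5 (step 3): P = [3, 5] / [9];  Q = [1, 2] / [3]
  Insert 7 (step 4): P = [3, 5, 7] / [9];  Q = [1, 2, 4] / [3]
  Insert 1 (step 5): P = [1, 5, 7] / [3] / [9];  Q = [1, 2, 4] / [3] / [5]
  Insert 4 (step 6): P = [1, 4, 7] / [3, 5] / [9];  Q = [1, 2, 4] / [3, 6] / [5]
  Insert 2 (step 7): P = [1, 2, 7] / [3, 4] / [5] / [9];  Q = [1, 2, 4] / [3, 6] / [5] / [7]
  Insert 6 (step 8): P = [1, 2, 6] / [3, 4, 7] / [5] / [9];  Q = [1, 2, 4] / [3, 6, 8] / [5] / [7]
  Insert 8 (step 9): P = [1, 2, 6, 8] / [3, 4, 7] / [5] / [9];  Q = [1, 2, 4, 9] / [3, 6, 8] / [5] / [7]
Final shape: (4, 3, 1, 1).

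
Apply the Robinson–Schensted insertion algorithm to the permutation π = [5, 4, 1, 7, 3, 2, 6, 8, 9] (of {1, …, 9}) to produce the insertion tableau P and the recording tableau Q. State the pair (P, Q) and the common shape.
P = [1, 2, 6, 8, 9] / [3, 7] / [4] / [5];  Q = [1, 4, 7, 8, 9] / [2, 5] / [3] / [6];  common shape = (5, 2, 1, 1)

Row-insert the values π_1, π_2, … into P one at a time, bumping the leftmost entry strictly greater than the inserted value down to the next row. The recording tableau Q records, in position (i, j), the step at which that cell was added to P.
  Insert 5 (step 1): P = [5];  Q = [1]
  Insert 4 (step 2): P = [4] / [5];  Q = [1] / [2]
  Insert 1 (step 3): P = [1] / [4] / [5];  Q = [1] / [2] / [3]
  Insert 7 (step 4): P = [1, 7] / [4] / [5];  Q = [1, 4] / [2] / [3]
  Insert 3 (step 5): P = [1, 3] / [4, 7] / [5];  Q = [1, 4] / [2, 5] / [3]
  Insert 2 (step 6): P = [1, 2] / [3, 7] / [4] / [5];  Q = [1, 4] / [2, 5] / [3] / [6]
  Insert 6 (step 7): P = [1, 2, 6] / [3, 7] / [4] / [5];  Q = [1, 4, 7] / [2, 5] / [3] / [6]
  Insert 8 (step 8): P = [1, 2, 6, 8] / [3, 7] / [4] / [5];  Q = [1, 4, 7, 8] / [2, 5] / [3] / [6]
  Insert 9 (step 9): P = [1, 2, 6, 8, 9] / [3, 7] / [4] / [5];  Q = [1, 4, 7, 8, 9] / [2, 5] / [3] / [6]
Final shape: (5, 2, 1, 1).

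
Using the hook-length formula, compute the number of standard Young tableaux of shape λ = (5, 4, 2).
# SYT of shape (5, 4, 2) = 990

Hook-length formula: f^λ = n! / Π hook(c), product over all cells c of the Young diagram. For λ = (5, 4, 2), n = 11 boxes. Hook lengths by row (left-to-right, top-to-bottom): [7, 6, 4, 3, 1]; [5, 4, 2, 1]; [2, 1]. Product of hooks = 40320. So f^λ = 11! / 40320 = 39916800 / 40320 = 990.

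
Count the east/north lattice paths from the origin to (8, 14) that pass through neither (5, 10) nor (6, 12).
Number of paths = 157335

Inclusion–exclusion. Total paths: C(22, 8) = 319770. Through P₁: C(15, 5)·C(7, 3) = 105105. Through P₂: C(18, 6)·C(4, 2) = 111384. Since P₁ is strictly southwest of P₂, a monotone path through both must visit P₁ then P₂; paths through both = C(15, 5)·C(3, 1)·C(4, 2) = 54054. Avoid both = 319770 − 105105 − 111384 + 54054 = 157335.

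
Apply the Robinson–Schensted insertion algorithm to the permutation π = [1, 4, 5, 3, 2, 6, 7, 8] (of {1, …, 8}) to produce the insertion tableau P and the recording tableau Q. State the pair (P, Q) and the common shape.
P = [1, 2, 5, 6, 7, 8] / [3] / [4];  Q = [1, 2, 3, 6, 7, 8] / [4] / [5];  common shape = (6, 1, 1)

Row-insert the values π_1, π_2, … into P one at a time, bumping the leftmost entry strictly greater than the inserted value down to the next row. The recording tableau Q records, in position (i, j), the step at which that cell was added to P.
  Insert 1 (step 1): P = [1];  Q = [1]
  Insert 4 (step 2): P = [1, 4];  Q = [1, 2]
  Insert 5 (step 3): P = [1, 4, 5];  Q = [1, 2, 3]
  Insert 3 (step 4): P = [1, 3, 5] / [4];  Q = [1, 2, 3] / [4]
  Insert 2 (step 5): P = [1, 2, 5] / [3] / [4];  Q = [1, 2, 3] / [4] / [5]
  Insert 6 (step 6): P = [1, 2, 5, 6] / [3] / [4];  Q = [1, 2, 3, 6] / [4] / [5]
  Insert 7 (step 7): P = [1, 2, 5, 6, 7] / [3] / [4];  Q = [1, 2, 3, 6, 7] / [4] / [5]
  Insert 8 (step 8): P = [1, 2, 5, 6, 7, 8] / [3] / [4];  Q = [1, 2, 3, 6, 7, 8] / [4] / [5]
Final shape: (6, 1, 1).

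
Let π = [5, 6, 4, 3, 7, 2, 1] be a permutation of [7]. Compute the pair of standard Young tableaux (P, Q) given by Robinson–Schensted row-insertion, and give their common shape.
P = [1, 6, 7] / [2] / [3] / [4] / [5];  Q = [1, 2, 5] / [3] / [4] / [6] / [7];  common shape = (3, 1, 1, 1, 1)

Row-insert the values π_1, π_2, … into P one at a time, bumping the leftmost entry strictly greater than the inserted value down to the next row. The recording tableau Q records, in position (i, j), the step at which that cell was added to P.
  Insert 5 (step 1): P = [5];  Q = [1]
  Insert 6 (step 2): P = [5, 6];  Q = [1, 2]
  Insert 4 (step 3): P = [4, 6] / [5];  Q = [1, 2] / [3]
  Insert 3 (step 4): P = [3, 6] / [4] / [5];  Q = [1, 2] / [3] / [4]
  Insert 7 (step 5): P = [3, 6, 7] / [4] / [5];  Q = [1, 2, 5] / [3] / [4]
  Insert 2 (step 6): P = [2, 6, 7] / [3] / [4] / [5];  Q = [1, 2, 5] / [3] / [4] / [6]
  Insert 1 (step 7): P = [1, 6, 7] / [2] / [3] / [4] / [5];  Q = [1, 2, 5] / [3] / [4] / [6] / [7]
Final shape: (3, 1, 1, 1, 1).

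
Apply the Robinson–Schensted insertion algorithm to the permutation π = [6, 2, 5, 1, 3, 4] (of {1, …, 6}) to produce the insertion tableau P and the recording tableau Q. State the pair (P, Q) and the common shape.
P = [1, 3, 4] / [2, 5] / [6];  Q = [1, 3, 6] / [2, 5] / [4];  common shape = (3, 2, 1)

Row-insert the values π_1, π_2, … into P one at a time, bumping the leftmost entry strictly greater than the inserted value down to the next row. The recording tableau Q records, in position (i, j), the step at which that cell was added to P.
  Insert 6 (step 1): P = [6];  Q = [1]
  Insert 2 (step 2): P = [2] / [6];  Q = [1] / [2]
  Insert 5 (step 3): P = [2, 5] / [6];  Q = [1, 3] / [2]
  Insert 1 (step 4): P = [1, 5] / [2] / [6];  Q = [1, 3] / [2] / [4]
  Insert 3 (step 5): P = [1, 3] / [2, 5] / [6];  Q = [1, 3] / [2, 5] / [4]
  Insert 4 (step 6): P = [1, 3, 4] / [2, 5] / [6];  Q = [1, 3, 6] / [2, 5] / [4]
Final shape: (3, 2, 1).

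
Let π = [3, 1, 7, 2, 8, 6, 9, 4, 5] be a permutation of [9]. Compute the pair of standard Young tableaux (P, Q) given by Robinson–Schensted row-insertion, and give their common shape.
P = [1, 2, 4, 5] / [3, 6, 8, 9] / [7];  Q = [1, 3, 5, 7] / [2, 4, 6, 9] / [8];  common shape = (4, 4, 1)

Row-insert the values π_1, π_2, … into P one at a time, bumping the leftmost entry strictly greater than the inserted value down to the next row. The recording tableau Q records, in position (i, j), the step at which that cell was added to P.
  Insert 3 (step 1): P = [3];  Q = [1]
  Insert 1 (step 2): P = [1] / [3];  Q = [1] / [2]
  Insert 7 (step 3): P = [1, 7] / [3];  Q = [1, 3] / [2]
  Insert 2 (step 4): P = [1, 2] / [3, 7];  Q = [1, 3] / [2, 4]
  Insert 8 (step 5): P = [1, 2, 8] / [3, 7];  Q = [1, 3, 5] / [2, 4]
  Insert 6 (step 6): P = [1, 2, 6] / [3, 7, 8];  Q = [1, 3, 5] / [2, 4, 6]
  Insert 9 (step 7): P = [1, 2, 6, 9] / [3, 7, 8];  Q = [1, 3, 5, 7] / [2, 4, 6]
  Insert 4 (step 8): P = [1, 2, 4, 9] / [3, 6, 8] / [7];  Q = [1, 3, 5, 7] / [2, 4, 6] / [8]
  Insert 5 (step 9): P = [1, 2, 4, 5] / [3, 6, 8, 9] / [7];  Q = [1, 3, 5, 7] / [2, 4, 6, 9] / [8]
Final shape: (4, 4, 1).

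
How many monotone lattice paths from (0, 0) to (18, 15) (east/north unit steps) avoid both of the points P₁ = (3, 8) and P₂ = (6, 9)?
Number of paths = 928357980

Inclusion–exclusion. Total paths: C(33, 18) = 1037158320. Through P₁: C(11, 3)·C(22, 15) = 28139760. Through P₂: C(15, 6)·C(18, 12) = 92912820. Since P₁ is strictly southwest of P₂, a monotone path through both must visit P₁ then P₂; paths through both = C(11, 3)·C(4, 3)·C(18, 12) = 12252240. Avoid both = 1037158320 − 28139760 − 92912820 + 12252240 = 928357980.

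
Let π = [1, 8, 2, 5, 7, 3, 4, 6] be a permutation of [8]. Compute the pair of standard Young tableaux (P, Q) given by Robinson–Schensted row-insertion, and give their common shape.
P = [1, 2, 3, 4, 6] / [5, 7] / [8];  Q = [1, 2, 4, 5, 8] / [3, 7] / [6];  common shape = (5, 2, 1)

Row-insert the values π_1, π_2, … into P one at a time, bumping the leftmost entry strictly greater than the inserted value down to the next row. The recording tableau Q records, in position (i, j), the step at which that cell was added to P.
  Insert 1 (step 1): P = [1];  Q = [1]
  Insert 8 (step 2): P = [1, 8];  Q = [1, 2]
  Insert 2 (step 3): P = [1, 2] / [8];  Q = [1, 2] / [3]
  Insert 5 (step 4): P = [1, 2, 5] / [8];  Q = [1, 2, 4] / [3]
  Insert 7 (step 5): P = [1, 2, 5, 7] / [8];  Q = [1, 2, 4, 5] / [3]
  Insert 3 (step 6): P = [1, 2, 3, 7] / [5] / [8];  Q = [1, 2, 4, 5] / [3] / [6]
  Insert 4 (step 7): P = [1, 2, 3, 4] / [5, 7] / [8];  Q = [1, 2, 4, 5] / [3, 7] / [6]
  Insert 6 (step 8): P = [1, 2, 3, 4, 6] / [5, 7] / [8];  Q = [1, 2, 4, 5, 8] / [3, 7] / [6]
Final shape: (5, 2, 1).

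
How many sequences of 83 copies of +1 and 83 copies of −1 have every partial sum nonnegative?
C_83 = 68854441132780194707888052034668647142985206100

These ballot sequences are counted by the Catalan number C_n = (1/(n + 1)) · C(2n, n). For n = 83: C_83 = (1/84) · C(166, 83) = 5783773055153536355462596370912166360010757312400/84 = 68854441132780194707888052034668647142985206100.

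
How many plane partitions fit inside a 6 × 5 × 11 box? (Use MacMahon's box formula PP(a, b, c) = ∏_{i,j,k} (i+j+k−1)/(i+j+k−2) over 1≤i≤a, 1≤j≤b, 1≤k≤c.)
PP(6, 5, 11) = 3792054662892288

Evaluate the triple product over i = 1..6, j = 1..5, k = 1..11. The factors are (2/1) · (3/2) · (4/3) · (5/4) · (6/5) · (7/6) · (8/7) · (9/8) · … (330 factors total). The numerators and denominators telescope so the product is an integer; carrying out the multiplication exactly gives PP(6, 5, 11) = 3792054662892288.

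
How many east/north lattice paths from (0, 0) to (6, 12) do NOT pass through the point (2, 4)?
Number of paths = 11139

Total paths from (0, 0) to (6, 12): C(18, 6) = 18564. Paths through (2, 4): (paths (0, 0) → (2, 4)) × (paths (2, 4) → (6, 12)) = C(6, 2) · C(12, 4) = 15 · 495 = 7425. Avoidance count = 18564 − 7425 = 11139.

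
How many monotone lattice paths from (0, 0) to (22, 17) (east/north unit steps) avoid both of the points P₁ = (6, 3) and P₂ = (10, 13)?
Number of paths = 36876445870

Inclusion–exclusion. Total paths: C(39, 22) = 51021117810. Through P₁: C(9, 6)·C(30, 16) = 12215504700. Through P₂: C(23, 10)·C(16, 12) = 2082200120. Since P₁ is strictly southwest of P₂, a monotone path through both must visit P₁ then P₂; paths through both = C(9, 6)·C(14, 4)·C(16, 12) = 153032880. Avoid both = 51021117810 − 12215504700 − 2082200120 + 153032880 = 36876445870.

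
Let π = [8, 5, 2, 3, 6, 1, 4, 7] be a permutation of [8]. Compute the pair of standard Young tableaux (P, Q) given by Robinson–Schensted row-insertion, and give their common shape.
P = [1, 3, 4, 7] / [2, 6] / [5] / [8];  Q = [1, 4, 5, 8] / [2, 7] / [3] / [6];  common shape = (4, 2, 1, 1)

Row-insert the values π_1, π_2, … into P one at a time, bumping the leftmost entry strictly greater than the inserted value down to the next row. The recording tableau Q records, in position (i, j), the step at which that cell was added to P.
  Insert 8 (step 1): P = [8];  Q = [1]
  Insert 5 (step 2): P = [5] / [8];  Q = [1] / [2]
  Insert 2 (step 3): P = [2] / [5] / [8];  Q = [1] / [2] / [3]
  Insert 3 (step 4): P = [2, 3] / [5] / [8];  Q = [1, 4] / [2] / [3]
  Insert 6 (step 5): P = [2, 3, 6] / [5] / [8];  Q = [1, 4, 5] / [2] / [3]
  Insert 1 (step 6): P = [1, 3, 6] / [2] / [5] / [8];  Q = [1, 4, 5] / [2] / [3] / [6]
  Insert 4 (step 7): P = [1, 3, 4] / [2, 6] / [5] / [8];  Q = [1, 4, 5] / [2, 7] / [3] / [6]
  Insert 7 (step 8): P = [1, 3, 4, 7] / [2, 6] / [5] / [8];  Q = [1, 4, 5, 8] / [2, 7] / [3] / [6]
Final shape: (4, 2, 1, 1).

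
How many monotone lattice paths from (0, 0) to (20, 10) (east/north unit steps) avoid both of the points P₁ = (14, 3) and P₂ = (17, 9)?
Number of paths = 16608415

Inclusion–exclusion. Total paths: C(30, 20) = 30045015. Through P₁: C(17, 14)·C(13, 6) = 1166880. Through P₂: C(26, 17)·C(4, 3) = 12498200. Since P₁ is strictly southwest of P₂, a monotone path through both must visit P₁ then P₂; paths through both = C(17, 14)·C(9, 3)·C(4, 3) = 228480. Avoid both = 30045015 − 1166880 − 12498200 + 228480 = 16608415.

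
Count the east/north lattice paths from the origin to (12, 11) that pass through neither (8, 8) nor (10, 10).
Number of paths = 579020

Inclusion–exclusion. Total paths: C(23, 12) = 1352078. Through P₁: C(16, 8)·C(7, 4) = 450450. Through P₂: C(20, 10)·C(3, 2) = 554268. Since P₁ is strictly southwest of P₂, a monotone path through both must visit P₁ then P₂; paths through both = C(16, 8)·C(4, 2)·C(3, 2) = 231660. Avoid both = 1352078 − 450450 − 554268 + 231660 = 579020.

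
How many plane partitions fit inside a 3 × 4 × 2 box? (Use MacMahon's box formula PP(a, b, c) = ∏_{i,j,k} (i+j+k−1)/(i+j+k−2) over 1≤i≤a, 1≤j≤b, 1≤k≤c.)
PP(3, 4, 2) = 490

Evaluate the triple product over i = 1..3, j = 1..4, k = 1..2. The factors are (2/1) · (3/2) · (3/2) · (4/3) · (4/3) · (5/4) · (5/4) · (6/5) · … (24 factors total). The numerators and denominators telescope so the product is an integer; carrying out the multiplication exactly gives PP(3, 4, 2) = 490.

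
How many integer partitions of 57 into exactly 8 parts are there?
p(57, 8 parts) = 27493

Partitions of n into exactly k parts are in bijection with partitions of n − k into at most k parts (subtract 1 from each part). So p(57, exactly 8) = p(49, parts ≤ 8). Computing via the recurrence p(m, j) = p(m, j−1) + p(m−j, j) gives 27493.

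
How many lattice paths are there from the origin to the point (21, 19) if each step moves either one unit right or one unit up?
Number of paths = 131282408400

A monotone lattice path from (0, 0) to (21, 19) consists of 21 east steps and 19 north steps in some order, so it is determined by which 21 of the 40 steps are east. The count is C(40, 21) = 131282408400.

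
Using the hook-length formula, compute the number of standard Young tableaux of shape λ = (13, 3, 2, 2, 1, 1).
# SYT of shape (13, 3, 2, 2, 1, 1) = 42678636

Hook-length formula: f^λ = n! / Π hook(c), product over all cells c of the Young diagram. For λ = (13, 3, 2, 2, 1, 1), n = 22 boxes. Hook lengths by row (left-to-right, top-to-bottom): [18, 15, 12, 10, 9, 8, 7, 6, 5, 4, 3, 2, 1]; [7, 4, 1]; [5, 2]; [4, 1]; [2]; [1]. Product of hooks = 26336378880000. So f^λ = 22! / 26336378880000 = 1124000727777607680000 / 26336378880000 = 42678636.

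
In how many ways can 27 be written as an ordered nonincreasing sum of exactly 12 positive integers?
p(27, 12 parts) = 172

Partitions of n into exactly k parts are in bijection with partitions of n − k into at most k parts (subtract 1 from each part). So p(27, exactly 12) = p(15, parts ≤ 12). Computing via the recurrence p(m, j) = p(m, j−1) + p(m−j, j) gives 172.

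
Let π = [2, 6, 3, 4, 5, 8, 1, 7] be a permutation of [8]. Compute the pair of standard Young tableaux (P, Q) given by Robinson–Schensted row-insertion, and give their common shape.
P = [1, 3, 4, 5, 7] / [2, 8] / [6];  Q = [1, 2, 4, 5, 6] / [3, 8] / [7];  common shape = (5, 2, 1)

Row-insert the values π_1, π_2, … into P one at a time, bumping the leftmost entry strictly greater than the inserted value down to the next row. The recording tableau Q records, in position (i, j), the step at which that cell was added to P.
  Insert 2 (step 1): P = [2];  Q = [1]
  Insert 6 (step 2): P = [2, 6];  Q = [1, 2]
  Insert 3 (step 3): P = [2, 3] / [6];  Q = [1, 2] / [3]
  Insert 4 (step 4): P = [2, 3, 4] / [6];  Q = [1, 2, 4] / [3]
  Insert 5 (step 5): P = [2, 3, 4, 5] / [6];  Q = [1, 2, 4, 5] / [3]
  Insert 8 (step 6): P = [2, 3, 4, 5, 8] / [6];  Q = [1, 2, 4, 5, 6] / [3]
  Insert 1 (step 7): P = [1, 3, 4, 5, 8] / [2] / [6];  Q = [1, 2, 4, 5, 6] / [3] / [7]
  Insert 7 (step 8): P = [1, 3, 4, 5, 7] / [2, 8] / [6];  Q = [1, 2, 4, 5, 6] / [3, 8] / [7]
Final shape: (5, 2, 1).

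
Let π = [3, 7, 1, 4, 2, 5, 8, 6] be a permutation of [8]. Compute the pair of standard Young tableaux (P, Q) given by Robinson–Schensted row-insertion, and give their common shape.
P = [1, 2, 5, 6] / [3, 4, 8] / [7];  Q = [1, 2, 6, 7] / [3, 4, 8] / [5];  common shape = (4, 3, 1)

Row-insert the values π_1, π_2, … into P one at a time, bumping the leftmost entry strictly greater than the inserted value down to the next row. The recording tableau Q records, in position (i, j), the step at which that cell was added to P.
  Insert 3 (step 1): P = [3];  Q = [1]
  Insert 7 (step 2): P = [3, 7];  Q = [1, 2]
  Insert 1 (step 3): P = [1, 7] / [3];  Q = [1, 2] / [3]
  Insert 4 (step 4): P = [1, 4] / [3, 7];  Q = [1, 2] / [3, 4]
  Insert 2 (step 5): P = [1, 2] / [3, 4] / [7];  Q = [1, 2] / [3, 4] / [5]
  Insert 5 (step 6): P = [1, 2, 5] / [3, 4] / [7];  Q = [1, 2, 6] / [3, 4] / [5]
  Insert 8 (step 7): P = [1, 2, 5, 8] / [3, 4] / [7];  Q = [1, 2, 6, 7] / [3, 4] / [5]
  Insert 6 (step 8): P = [1, 2, 5, 6] / [3, 4, 8] / [7];  Q = [1, 2, 6, 7] / [3, 4, 8] / [5]
Final shape: (4, 3, 1).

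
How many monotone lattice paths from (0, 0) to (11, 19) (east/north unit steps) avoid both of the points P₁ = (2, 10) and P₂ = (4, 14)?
Number of paths = 49778940

Inclusion–exclusion. Total paths: C(30, 11) = 54627300. Through P₁: C(12, 2)·C(18, 9) = 3208920. Through P₂: C(18, 4)·C(12, 7) = 2423520. Since P₁ is strictly southwest of P₂, a monotone path through both must visit P₁ then P₂; paths through both = C(12, 2)·C(6, 2)·C(12, 7) = 784080. Avoid both = 54627300 − 3208920 − 2423520 + 784080 = 49778940.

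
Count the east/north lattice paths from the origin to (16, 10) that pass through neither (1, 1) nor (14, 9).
Number of paths = 1466097

Inclusion–exclusion. Total paths: C(26, 16) = 5311735. Through P₁: C(2, 1)·C(24, 15) = 2615008. Through P₂: C(23, 14)·C(3, 2) = 2451570. Since P₁ is strictly southwest of P₂, a monotone path through both must visit P₁ then P₂; paths through both = C(2, 1)·C(21, 13)·C(3, 2) = 1220940. Avoid both = 5311735 − 2615008 − 2451570 + 1220940 = 1466097.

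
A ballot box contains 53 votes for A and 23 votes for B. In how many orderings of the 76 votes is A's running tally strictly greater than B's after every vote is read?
Strict-lead orderings = 6734638496689434000

Total orderings of the 76 votes with 53 for A: C(76, 53) = 17061084191613232800. By the Bertrand ballot formula (Cycle Lemma / reflection principle), the number of orderings in which A is strictly ahead of B throughout is (p − q)/(p + q) · C(p + q, p) = (53 − 23)/(53 + 23) · 17061084191613232800 = 6734638496689434000.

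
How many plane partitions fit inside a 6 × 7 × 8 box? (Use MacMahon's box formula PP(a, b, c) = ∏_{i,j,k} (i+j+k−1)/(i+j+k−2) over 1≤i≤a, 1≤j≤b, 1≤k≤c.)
PP(6, 7, 8) = 19702998159210080

Evaluate the triple product over i = 1..6, j = 1..7, k = 1..8. The factors are (2/1) · (3/2) · (4/3) · (5/4) · (6/5) · (7/6) · (8/7) · (9/8) · … (336 factors total). The numerators and denominators telescope so the product is an integer; carrying out the multiplication exactly gives PP(6, 7, 8) = 19702998159210080.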